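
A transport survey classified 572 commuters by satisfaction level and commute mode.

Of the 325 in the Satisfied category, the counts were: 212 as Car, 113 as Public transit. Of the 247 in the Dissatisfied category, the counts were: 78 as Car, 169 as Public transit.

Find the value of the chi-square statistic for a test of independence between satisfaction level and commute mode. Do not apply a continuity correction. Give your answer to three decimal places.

Row totals: 325, 247. Column totals: 290, 282. Grand total N = 572.
Expected counts (row total × column total / N):
  Satisfied, Car: 325×290/572 = 164.7727
  Satisfied, Public transit: 325×282/572 = 160.2273
  Dissatisfied, Car: 247×290/572 = 125.2273
  Dissatisfied, Public transit: 247×282/572 = 121.7727
Contributions (O − E)²/E:
  (212 − 164.7727)²/164.7727 = 13.5363
  (113 − 160.2273)²/160.2273 = 13.9203
  (78 − 125.2273)²/125.2273 = 17.8110
  (169 − 121.7727)²/121.7727 = 18.3162
χ² = 13.5363 + 13.9203 + 17.8110 + 18.3162 = 63.584

63.584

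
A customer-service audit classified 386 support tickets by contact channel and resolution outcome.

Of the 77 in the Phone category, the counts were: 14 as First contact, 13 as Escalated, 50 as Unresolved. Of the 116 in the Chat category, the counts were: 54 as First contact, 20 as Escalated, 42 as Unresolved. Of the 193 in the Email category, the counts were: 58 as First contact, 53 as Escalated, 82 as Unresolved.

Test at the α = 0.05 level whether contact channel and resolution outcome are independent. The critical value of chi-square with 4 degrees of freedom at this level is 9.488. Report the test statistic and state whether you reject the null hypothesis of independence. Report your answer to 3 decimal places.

Row totals: 77, 116, 193. Column totals: 126, 86, 174. Grand total N = 386.
Expected counts (row total × column total / N):
  Phone, First contact: 77×126/386 = 25.1347
  Phone, Escalated: 77×86/386 = 17.1554
  Phone, Unresolved: 77×174/386 = 34.7098
  Chat, First contact: 116×126/386 = 37.8653
  Chat, Escalated: 116×86/386 = 25.8446
  Chat, Unresolved: 116×174/386 = 52.2902
  Email, First contact: 193×126/386 = 63.0000
  Email, Escalated: 193×86/386 = 43.0000
  Email, Unresolved: 193×174/386 = 87.0000
Contributions (O − E)²/E:
  (14 − 25.1347)²/25.1347 = 4.9327
  (13 − 17.1554)²/17.1554 = 1.0065
  (50 − 34.7098)²/34.7098 = 6.7356
  (54 − 37.8653)²/37.8653 = 6.8751
  (20 − 25.8446)²/25.8446 = 1.3217
  (42 − 52.2902)²/52.2902 = 2.0250
  (58 − 63.0000)²/63.0000 = 0.3968
  (53 − 43.0000)²/43.0000 = 2.3256
  (82 − 87.0000)²/87.0000 = 0.2874
χ² = 4.9327 + 1.0065 + 6.7356 + 6.8751 + 1.3217 + 2.0250 + 0.3968 + 2.3256 + 0.2874 = 25.906
df = (3−1)(3−1) = 4. Since 25.906 > 9.488, reject the null hypothesis of independence at α = 0.05.

25.906; reject H₀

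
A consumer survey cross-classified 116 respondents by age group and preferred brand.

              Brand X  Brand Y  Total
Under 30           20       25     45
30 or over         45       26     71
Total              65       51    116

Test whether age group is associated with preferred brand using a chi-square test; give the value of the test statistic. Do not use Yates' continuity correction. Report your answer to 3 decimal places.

Grand total N = 116.
Expected counts (row total × column total / N):
  Under 30, Brand X: 45×65/116 = 25.2155
  Under 30, Brand Y: 45×51/116 = 19.7845
  30 or over, Brand X: 71×65/116 = 39.7845
  30 or over, Brand Y: 71×51/116 = 31.2155
Contributions (O − E)²/E:
  (20 − 25.2155)²/25.2155 = 1.0788
  (25 − 19.7845)²/19.7845 = 1.3749
  (45 − 39.7845)²/39.7845 = 0.6837
  (26 − 31.2155)²/31.2155 = 0.8714
χ² = 1.0788 + 1.3749 + 0.6837 + 0.8714 = 4.009

4.009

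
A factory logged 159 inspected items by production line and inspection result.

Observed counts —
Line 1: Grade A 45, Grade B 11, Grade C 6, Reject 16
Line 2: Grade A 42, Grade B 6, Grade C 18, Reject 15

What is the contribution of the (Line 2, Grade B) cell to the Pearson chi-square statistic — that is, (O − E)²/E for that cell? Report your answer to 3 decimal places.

Row total (Line 2) = 81; column total (Grade B) = 17; N = 159.
Expected count E = 81 × 17 / 159 = 8.66038.
Contribution = (O − E)²/E = (6 − 8.66038)² / 8.66038 = 0.817.

0.817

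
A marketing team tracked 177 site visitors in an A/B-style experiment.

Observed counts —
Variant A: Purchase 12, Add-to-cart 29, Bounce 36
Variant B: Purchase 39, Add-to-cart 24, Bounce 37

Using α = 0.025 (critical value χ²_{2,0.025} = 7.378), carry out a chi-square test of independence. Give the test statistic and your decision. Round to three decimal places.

Row totals: 77, 100. Column totals: 51, 53, 73. Grand total N = 177.
Expected counts (row total × column total / N):
  Variant A, Purchase: 77×51/177 = 22.1864
  Variant A, Add-to-cart: 77×53/177 = 23.0565
  Variant A, Bounce: 77×73/177 = 31.7571
  Variant B, Purchase: 100×51/177 = 28.8136
  Variant B, Add-to-cart: 100×53/177 = 29.9435
  Variant B, Bounce: 100×73/177 = 41.2429
Contributions (O − E)²/E:
  (12 − 22.1864)²/22.1864 = 4.6769
  (29 − 23.0565)²/23.0565 = 1.5321
  (36 − 31.7571)²/31.7571 = 0.5669
  (39 − 28.8136)²/28.8136 = 3.6012
  (24 − 29.9435)²/29.9435 = 1.1797
  (37 − 41.2429)²/41.2429 = 0.4365
χ² = 4.6769 + 1.5321 + 0.5669 + 3.6012 + 1.1797 + 0.4365 = 11.993
df = (2−1)(3−1) = 2. Since 11.993 > 7.378, reject the null hypothesis of independence at α = 0.025.

11.993; reject H₀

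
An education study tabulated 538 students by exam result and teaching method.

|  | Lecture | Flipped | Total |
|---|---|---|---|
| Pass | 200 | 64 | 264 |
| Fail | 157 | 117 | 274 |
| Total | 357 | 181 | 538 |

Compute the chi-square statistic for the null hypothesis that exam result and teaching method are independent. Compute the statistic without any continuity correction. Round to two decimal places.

Grand total N = 538.
Expected counts (row total × column total / N):
  Pass, Lecture: 264×357/538 = 175.182
  Pass, Flipped: 264×181/538 = 88.818
  Fail, Lecture: 274×357/538 = 181.818
  Fail, Flipped: 274×181/538 = 92.182
Contributions (O − E)²/E:
  (200 − 175.182)²/175.182 = 3.5160
  (64 − 88.818)²/88.818 = 6.9348
  (157 − 181.818)²/181.818 = 3.3876
  (117 − 92.182)²/92.182 = 6.6817
χ² = 3.5160 + 6.9348 + 3.3876 + 6.6817 = 20.52

20.52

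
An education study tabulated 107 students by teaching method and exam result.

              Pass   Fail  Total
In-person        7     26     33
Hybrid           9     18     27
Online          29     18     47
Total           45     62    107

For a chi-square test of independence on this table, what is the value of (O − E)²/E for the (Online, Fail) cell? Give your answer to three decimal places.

Row total (Online) = 47; column total (Fail) = 62; N = 107.
Expected count E = 47 × 62 / 107 = 27.2336.
Contribution = (O − E)²/E = (18 − 27.2336)² / 27.2336 = 3.131.

3.131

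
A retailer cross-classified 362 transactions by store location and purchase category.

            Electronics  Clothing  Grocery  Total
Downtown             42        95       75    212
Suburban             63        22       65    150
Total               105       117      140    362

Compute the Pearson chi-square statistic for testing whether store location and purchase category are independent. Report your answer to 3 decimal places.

41.047

Grand total N = 362.
Expected counts (row total × column total / N):
  Downtown, Electronics: 212×105/362 = 61.49171
  Downtown, Clothing: 212×117/362 = 68.51934
  Downtown, Grocery: 212×140/362 = 81.98895
  Suburban, Electronics: 150×105/362 = 43.50829
  Suburban, Clothing: 150×117/362 = 48.48066
  Suburban, Grocery: 150×140/362 = 58.01105
Contributions (O − E)²/E:
  (42 − 61.49171)²/61.49171 = 6.1785
  (95 − 68.51934)²/68.51934 = 10.2340
  (75 − 81.98895)²/81.98895 = 0.5958
  (63 − 43.50829)²/43.50829 = 8.7323
  (22 − 48.48066)²/48.48066 = 14.4640
  (65 − 58.01105)²/58.01105 = 0.8420
χ² = 6.1785 + 10.2340 + 0.5958 + 8.7323 + 14.4640 + 0.8420 = 41.047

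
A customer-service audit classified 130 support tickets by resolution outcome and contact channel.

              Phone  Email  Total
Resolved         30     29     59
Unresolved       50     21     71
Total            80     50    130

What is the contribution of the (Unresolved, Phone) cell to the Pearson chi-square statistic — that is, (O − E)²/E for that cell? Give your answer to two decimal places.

0.91

Row total (Unresolved) = 71; column total (Phone) = 80; N = 130.
Expected count E = 71 × 80 / 130 = 43.692.
Contribution = (O − E)²/E = (50 − 43.692)² / 43.692 = 0.91.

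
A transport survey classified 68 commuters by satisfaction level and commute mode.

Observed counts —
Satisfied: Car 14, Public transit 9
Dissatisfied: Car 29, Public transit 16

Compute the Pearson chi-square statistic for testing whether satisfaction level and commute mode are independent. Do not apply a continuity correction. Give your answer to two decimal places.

0.08

Row totals: 23, 45. Column totals: 43, 25. Grand total N = 68.
Expected counts (row total × column total / N):
  Satisfied, Car: 23×43/68 = 14.5441
  Satisfied, Public transit: 23×25/68 = 8.4559
  Dissatisfied, Car: 45×43/68 = 28.4559
  Dissatisfied, Public transit: 45×25/68 = 16.5441
Contributions (O − E)²/E:
  (14 − 14.5441)²/14.5441 = 0.0204
  (9 − 8.4559)²/8.4559 = 0.0350
  (29 − 28.4559)²/28.4559 = 0.0104
  (16 − 16.5441)²/16.5441 = 0.0179
χ² = 0.0204 + 0.0350 + 0.0104 + 0.0179 = 0.08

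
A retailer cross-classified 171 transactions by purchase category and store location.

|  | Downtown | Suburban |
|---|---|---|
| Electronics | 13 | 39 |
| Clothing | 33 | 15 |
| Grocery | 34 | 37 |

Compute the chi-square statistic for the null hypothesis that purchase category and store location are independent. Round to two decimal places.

19.25

Row totals: 52, 48, 71. Column totals: 80, 91. Grand total N = 171.
Expected counts (row total × column total / N):
  Electronics, Downtown: 52×80/171 = 24.327
  Electronics, Suburban: 52×91/171 = 27.673
  Clothing, Downtown: 48×80/171 = 22.456
  Clothing, Suburban: 48×91/171 = 25.544
  Grocery, Downtown: 71×80/171 = 33.216
  Grocery, Suburban: 71×91/171 = 37.784
Contributions (O − E)²/E:
  (13 − 24.327)²/24.327 = 5.2740
  (39 − 27.673)²/27.673 = 4.6363
  (33 − 22.456)²/22.456 = 4.9508
  (15 − 25.544)²/25.544 = 4.3523
  (34 − 33.216)²/33.216 = 0.0185
  (37 − 37.784)²/37.784 = 0.0163
χ² = 5.2740 + 4.6363 + 4.9508 + 4.3523 + 0.0185 + 0.0163 = 19.25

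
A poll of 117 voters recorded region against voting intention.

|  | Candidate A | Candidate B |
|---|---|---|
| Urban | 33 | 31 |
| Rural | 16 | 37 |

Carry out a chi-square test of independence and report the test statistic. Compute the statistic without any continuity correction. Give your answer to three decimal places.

Row totals: 64, 53. Column totals: 49, 68. Grand total N = 117.
Expected counts (row total × column total / N):
  Urban, Candidate A: 64×49/117 = 26.8034
  Urban, Candidate B: 64×68/117 = 37.1966
  Rural, Candidate A: 53×49/117 = 22.1966
  Rural, Candidate B: 53×68/117 = 30.8034
Contributions (O − E)²/E:
  (33 − 26.8034)²/26.8034 = 1.4326
  (31 − 37.1966)²/37.1966 = 1.0323
  (16 − 22.1966)²/22.1966 = 1.7299
  (37 − 30.8034)²/30.8034 = 1.2465
χ² = 1.4326 + 1.0323 + 1.7299 + 1.2465 = 5.441

5.441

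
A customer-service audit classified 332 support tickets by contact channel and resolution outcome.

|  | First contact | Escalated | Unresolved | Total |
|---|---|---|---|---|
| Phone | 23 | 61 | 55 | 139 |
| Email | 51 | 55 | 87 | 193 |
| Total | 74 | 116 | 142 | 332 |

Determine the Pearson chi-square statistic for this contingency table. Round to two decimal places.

9.59

Grand total N = 332.
Expected counts (row total × column total / N):
  Phone, First contact: 139×74/332 = 30.982
  Phone, Escalated: 139×116/332 = 48.566
  Phone, Unresolved: 139×142/332 = 59.452
  Email, First contact: 193×74/332 = 43.018
  Email, Escalated: 193×116/332 = 67.434
  Email, Unresolved: 193×142/332 = 82.548
Contributions (O − E)²/E:
  (23 − 30.982)²/30.982 = 2.0564
  (61 − 48.566)²/48.566 = 3.1834
  (55 − 59.452)²/59.452 = 0.3334
  (51 − 43.018)²/43.018 = 1.4811
  (55 − 67.434)²/67.434 = 2.2927
  (87 − 82.548)²/82.548 = 0.2401
χ² = 2.0564 + 3.1834 + 0.3334 + 1.4811 + 2.2927 + 0.2401 = 9.59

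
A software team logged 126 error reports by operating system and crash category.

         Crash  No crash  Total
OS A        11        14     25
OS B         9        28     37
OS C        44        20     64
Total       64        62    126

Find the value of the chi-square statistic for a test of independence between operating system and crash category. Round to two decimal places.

Grand total N = 126.
Expected counts (row total × column total / N):
  OS A, Crash: 25×64/126 = 12.698
  OS A, No crash: 25×62/126 = 12.302
  OS B, Crash: 37×64/126 = 18.794
  OS B, No crash: 37×62/126 = 18.206
  OS C, Crash: 64×64/126 = 32.508
  OS C, No crash: 64×62/126 = 31.492
Contributions (O − E)²/E:
  (11 − 12.698)²/12.698 = 0.2271
  (14 − 12.302)²/12.302 = 0.2344
  (9 − 18.794)²/18.794 = 5.1039
  (28 − 18.206)²/18.206 = 5.2687
  (44 − 32.508)²/32.508 = 4.0626
  (20 − 31.492)²/31.492 = 4.1936
χ² = 0.2271 + 0.2344 + 5.1039 + 5.2687 + 4.0626 + 4.1936 = 19.09

19.09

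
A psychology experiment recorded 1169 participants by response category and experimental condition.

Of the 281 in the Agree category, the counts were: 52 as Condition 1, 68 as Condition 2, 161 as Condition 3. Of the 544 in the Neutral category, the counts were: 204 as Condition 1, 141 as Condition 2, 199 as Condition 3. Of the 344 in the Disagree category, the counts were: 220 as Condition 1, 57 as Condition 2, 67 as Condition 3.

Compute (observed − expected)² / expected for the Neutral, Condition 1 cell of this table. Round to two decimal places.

1.38

Row total (Neutral) = 544; column total (Condition 1) = 476; N = 1169.
Expected count E = 544 × 476 / 1169 = 221.509.
Contribution = (O − E)²/E = (204 − 221.509)² / 221.509 = 1.38.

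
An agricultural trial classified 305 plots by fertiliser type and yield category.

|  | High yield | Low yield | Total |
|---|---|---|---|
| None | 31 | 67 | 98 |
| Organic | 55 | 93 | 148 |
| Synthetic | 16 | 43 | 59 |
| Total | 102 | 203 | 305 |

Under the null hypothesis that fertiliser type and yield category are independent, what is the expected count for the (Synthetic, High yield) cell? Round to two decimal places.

Row total (Synthetic) = 59; column total (High yield) = 102; grand total N = 305.
Expected count = (row total × column total) / N = 59 × 102 / 305 = 19.73.

19.73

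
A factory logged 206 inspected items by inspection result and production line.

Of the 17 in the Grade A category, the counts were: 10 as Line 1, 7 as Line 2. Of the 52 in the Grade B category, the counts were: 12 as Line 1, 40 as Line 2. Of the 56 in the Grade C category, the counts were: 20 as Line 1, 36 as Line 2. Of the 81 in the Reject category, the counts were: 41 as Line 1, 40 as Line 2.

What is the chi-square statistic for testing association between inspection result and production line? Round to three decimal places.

12.910

Row totals: 17, 52, 56, 81. Column totals: 83, 123. Grand total N = 206.
Expected counts (row total × column total / N):
  Grade A, Line 1: 17×83/206 = 6.84951
  Grade A, Line 2: 17×123/206 = 10.15049
  Grade B, Line 1: 52×83/206 = 20.95146
  Grade B, Line 2: 52×123/206 = 31.04854
  Grade C, Line 1: 56×83/206 = 22.56311
  Grade C, Line 2: 56×123/206 = 33.43689
  Reject, Line 1: 81×83/206 = 32.63592
  Reject, Line 2: 81×123/206 = 48.36408
Contributions (O − E)²/E:
  (10 − 6.84951)²/6.84951 = 1.4491
  (7 − 10.15049)²/10.15049 = 0.9778
  (12 − 20.95146)²/20.95146 = 3.8245
  (40 − 31.04854)²/31.04854 = 2.5808
  (20 − 22.56311)²/22.56311 = 0.2912
  (36 − 33.43689)²/33.43689 = 0.1965
  (41 − 32.63592)²/32.63592 = 2.1436
  (40 − 48.36408)²/48.36408 = 1.4465
χ² = 1.4491 + 0.9778 + 3.8245 + 2.5808 + 0.2912 + 0.1965 + 2.1436 + 1.4465 = 12.910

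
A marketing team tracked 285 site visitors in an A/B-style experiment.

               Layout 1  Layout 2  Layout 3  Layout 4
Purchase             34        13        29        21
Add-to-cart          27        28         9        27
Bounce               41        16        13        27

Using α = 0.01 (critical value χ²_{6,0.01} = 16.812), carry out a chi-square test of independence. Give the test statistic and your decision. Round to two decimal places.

Row totals: 97, 91, 97. Column totals: 102, 57, 51, 75. Grand total N = 285.
Expected counts (row total × column total / N):
  Purchase, Layout 1: 97×102/285 = 34.716
  Purchase, Layout 2: 97×57/285 = 19.400
  Purchase, Layout 3: 97×51/285 = 17.358
  Purchase, Layout 4: 97×75/285 = 25.526
  Add-to-cart, Layout 1: 91×102/285 = 32.568
  Add-to-cart, Layout 2: 91×57/285 = 18.200
  Add-to-cart, Layout 3: 91×51/285 = 16.284
  Add-to-cart, Layout 4: 91×75/285 = 23.947
  Bounce, Layout 1: 97×102/285 = 34.716
  Bounce, Layout 2: 97×57/285 = 19.400
  Bounce, Layout 3: 97×51/285 = 17.358
  Bounce, Layout 4: 97×75/285 = 25.526
Contributions (O − E)²/E:
  (34 − 34.716)²/34.716 = 0.0148
  (13 − 19.400)²/19.400 = 2.1113
  (29 − 17.358)²/17.358 = 7.8083
  (21 − 25.526)²/25.526 = 0.8025
  (27 − 32.568)²/32.568 = 0.9519
  (28 − 18.200)²/18.200 = 5.2769
  (9 − 16.284)²/16.284 = 3.2582
  (27 − 23.947)²/23.947 = 0.3892
  (41 − 34.716)²/34.716 = 1.1375
  (16 − 19.400)²/19.400 = 0.5959
  (13 − 17.358)²/17.358 = 1.0941
  (27 − 25.526)²/25.526 = 0.0851
χ² = 0.0148 + 2.1113 + 7.8083 + 0.8025 + 0.9519 + 5.2769 + 3.2582 + 0.3892 + 1.1375 + 0.5959 + 1.0941 + 0.0851 = 23.53
df = (3−1)(4−1) = 6. Since 23.53 > 16.812, reject the null hypothesis of independence at α = 0.01.

23.53; reject H₀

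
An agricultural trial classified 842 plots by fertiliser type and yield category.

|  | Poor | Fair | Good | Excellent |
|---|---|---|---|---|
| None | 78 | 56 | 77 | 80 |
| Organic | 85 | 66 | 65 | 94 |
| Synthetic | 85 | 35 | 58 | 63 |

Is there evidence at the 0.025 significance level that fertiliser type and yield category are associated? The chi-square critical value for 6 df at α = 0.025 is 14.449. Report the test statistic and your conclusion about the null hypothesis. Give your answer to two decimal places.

10.14; fail to reject H₀

Row totals: 291, 310, 241. Column totals: 248, 157, 200, 237. Grand total N = 842.
Expected counts (row total × column total / N):
  None, Poor: 291×248/842 = 85.710
  None, Fair: 291×157/842 = 54.260
  None, Good: 291×200/842 = 69.121
  None, Excellent: 291×237/842 = 81.909
  Organic, Poor: 310×248/842 = 91.306
  Organic, Fair: 310×157/842 = 57.803
  Organic, Good: 310×200/842 = 73.634
  Organic, Excellent: 310×237/842 = 87.257
  Synthetic, Poor: 241×248/842 = 70.983
  Synthetic, Fair: 241×157/842 = 44.937
  Synthetic, Good: 241×200/842 = 57.245
  Synthetic, Excellent: 241×237/842 = 67.835
Contributions (O − E)²/E:
  (78 − 85.710)²/85.710 = 0.6935
  (56 − 54.260)²/54.260 = 0.0558
  (77 − 69.121)²/69.121 = 0.8981
  (80 − 81.909)²/81.909 = 0.0445
  (85 − 91.306)²/91.306 = 0.4355
  (66 − 57.803)²/57.803 = 1.1624
  (65 − 73.634)²/73.634 = 1.0124
  (94 − 87.257)²/87.257 = 0.5211
  (85 − 70.983)²/70.983 = 2.7679
  (35 − 44.937)²/44.937 = 2.1974
  (58 − 57.245)²/57.245 = 0.0100
  (63 − 67.835)²/67.835 = 0.3446
χ² = 0.6935 + 0.0558 + 0.8981 + 0.0445 + 0.4355 + 1.1624 + 1.0124 + 0.5211 + 2.7679 + 2.1974 + 0.0100 + 0.3446 = 10.14
df = (3−1)(4−1) = 6. Since 10.14 < 14.449, fail to reject the null hypothesis of independence at α = 0.025.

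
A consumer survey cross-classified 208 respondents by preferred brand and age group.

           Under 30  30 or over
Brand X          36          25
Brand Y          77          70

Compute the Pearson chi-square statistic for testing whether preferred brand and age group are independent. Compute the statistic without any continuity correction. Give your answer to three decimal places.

Row totals: 61, 147. Column totals: 113, 95. Grand total N = 208.
Expected counts (row total × column total / N):
  Brand X, Under 30: 61×113/208 = 33.1394
  Brand X, 30 or over: 61×95/208 = 27.8606
  Brand Y, Under 30: 147×113/208 = 79.8606
  Brand Y, 30 or over: 147×95/208 = 67.1394
Contributions (O − E)²/E:
  (36 − 33.1394)²/33.1394 = 0.2469
  (25 − 27.8606)²/27.8606 = 0.2937
  (77 − 79.8606)²/79.8606 = 0.1025
  (70 − 67.1394)²/67.1394 = 0.1219
χ² = 0.2469 + 0.2937 + 0.1025 + 0.1219 = 0.765

0.765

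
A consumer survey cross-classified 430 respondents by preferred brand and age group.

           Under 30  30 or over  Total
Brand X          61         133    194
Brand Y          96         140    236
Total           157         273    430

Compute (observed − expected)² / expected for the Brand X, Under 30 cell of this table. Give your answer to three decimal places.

1.365

Row total (Brand X) = 194; column total (Under 30) = 157; N = 430.
Expected count E = 194 × 157 / 430 = 70.8326.
Contribution = (O − E)²/E = (61 − 70.8326)² / 70.8326 = 1.365.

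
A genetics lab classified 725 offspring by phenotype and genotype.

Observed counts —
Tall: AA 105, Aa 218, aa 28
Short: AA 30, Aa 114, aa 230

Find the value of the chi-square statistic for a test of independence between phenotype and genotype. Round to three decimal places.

Row totals: 351, 374. Column totals: 135, 332, 258. Grand total N = 725.
Expected counts (row total × column total / N):
  Tall, AA: 351×135/725 = 65.3586
  Tall, Aa: 351×332/725 = 160.7338
  Tall, aa: 351×258/725 = 124.9076
  Short, AA: 374×135/725 = 69.6414
  Short, Aa: 374×332/725 = 171.2662
  Short, aa: 374×258/725 = 133.0924
Contributions (O − E)²/E:
  (105 − 65.3586)²/65.3586 = 24.0434
  (218 − 160.7338)²/160.7338 = 20.4028
  (28 − 124.9076)²/124.9076 = 75.1842
  (30 − 69.6414)²/69.6414 = 22.5647
  (114 − 171.2662)²/171.2662 = 19.1481
  (230 − 133.0924)²/133.0924 = 70.5606
χ² = 24.0434 + 20.4028 + 75.1842 + 22.5647 + 19.1481 + 70.5606 = 231.904

231.904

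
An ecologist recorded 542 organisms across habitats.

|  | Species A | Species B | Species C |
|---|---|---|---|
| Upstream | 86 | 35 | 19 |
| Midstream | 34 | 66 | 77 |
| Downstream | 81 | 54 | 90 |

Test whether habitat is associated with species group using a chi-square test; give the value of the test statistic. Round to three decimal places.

68.693

Row totals: 140, 177, 225. Column totals: 201, 155, 186. Grand total N = 542.
Expected counts (row total × column total / N):
  Upstream, Species A: 140×201/542 = 51.9188
  Upstream, Species B: 140×155/542 = 40.0369
  Upstream, Species C: 140×186/542 = 48.0443
  Midstream, Species A: 177×201/542 = 65.6402
  Midstream, Species B: 177×155/542 = 50.6181
  Midstream, Species C: 177×186/542 = 60.7417
  Downstream, Species A: 225×201/542 = 83.4410
  Downstream, Species B: 225×155/542 = 64.3450
  Downstream, Species C: 225×186/542 = 77.2140
Contributions (O − E)²/E:
  (86 − 51.9188)²/51.9188 = 22.3720
  (35 − 40.0369)²/40.0369 = 0.6337
  (19 − 48.0443)²/48.0443 = 17.5582
  (34 − 65.6402)²/65.6402 = 15.2514
  (66 − 50.6181)²/50.6181 = 4.6743
  (77 − 60.7417)²/60.7417 = 4.3517
  (81 − 83.4410)²/83.4410 = 0.0714
  (54 − 64.3450)²/64.3450 = 1.6632
  (90 − 77.2140)²/77.2140 = 2.1173
χ² = 22.3720 + 0.6337 + 17.5582 + 15.2514 + 4.6743 + 4.3517 + 0.0714 + 1.6632 + 2.1173 = 68.693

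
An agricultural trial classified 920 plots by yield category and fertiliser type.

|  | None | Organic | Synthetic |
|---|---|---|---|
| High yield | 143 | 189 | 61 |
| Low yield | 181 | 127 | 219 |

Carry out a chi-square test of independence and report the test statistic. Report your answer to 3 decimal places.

Row totals: 393, 527. Column totals: 324, 316, 280. Grand total N = 920.
Expected counts (row total × column total / N):
  High yield, None: 393×324/920 = 138.40435
  High yield, Organic: 393×316/920 = 134.98696
  High yield, Synthetic: 393×280/920 = 119.60870
  Low yield, None: 527×324/920 = 185.59565
  Low yield, Organic: 527×316/920 = 181.01304
  Low yield, Synthetic: 527×280/920 = 160.39130
Contributions (O − E)²/E:
  (143 − 138.40435)²/138.40435 = 0.1526
  (189 − 134.98696)²/134.98696 = 21.6125
  (61 − 119.60870)²/119.60870 = 28.7185
  (181 − 185.59565)²/185.59565 = 0.1138
  (127 − 181.01304)²/181.01304 = 16.1171
  (219 − 160.39130)²/160.39130 = 21.4162
χ² = 0.1526 + 21.6125 + 28.7185 + 0.1138 + 16.1171 + 21.4162 = 88.131

88.131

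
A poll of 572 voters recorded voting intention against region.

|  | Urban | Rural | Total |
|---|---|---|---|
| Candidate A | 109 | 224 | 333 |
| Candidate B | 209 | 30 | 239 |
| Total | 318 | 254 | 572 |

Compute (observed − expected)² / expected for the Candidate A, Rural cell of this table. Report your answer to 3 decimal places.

Row total (Candidate A) = 333; column total (Rural) = 254; N = 572.
Expected count E = 333 × 254 / 572 = 147.8706.
Contribution = (O − E)²/E = (224 − 147.8706)² / 147.8706 = 39.194.

39.194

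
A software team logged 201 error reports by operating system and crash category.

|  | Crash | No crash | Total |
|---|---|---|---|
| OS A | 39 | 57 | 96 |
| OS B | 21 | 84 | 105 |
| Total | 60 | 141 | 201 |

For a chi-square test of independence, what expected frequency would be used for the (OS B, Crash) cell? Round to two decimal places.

Row total (OS B) = 105; column total (Crash) = 60; grand total N = 201.
Expected count = (row total × column total) / N = 105 × 60 / 201 = 31.34.

31.34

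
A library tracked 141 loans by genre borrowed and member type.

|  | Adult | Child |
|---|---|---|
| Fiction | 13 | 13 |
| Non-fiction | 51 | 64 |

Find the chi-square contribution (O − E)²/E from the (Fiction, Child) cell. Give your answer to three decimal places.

Row total (Fiction) = 26; column total (Child) = 77; N = 141.
Expected count E = 26 × 77 / 141 = 14.1986.
Contribution = (O − E)²/E = (13 − 14.1986)² / 14.1986 = 0.101.

0.101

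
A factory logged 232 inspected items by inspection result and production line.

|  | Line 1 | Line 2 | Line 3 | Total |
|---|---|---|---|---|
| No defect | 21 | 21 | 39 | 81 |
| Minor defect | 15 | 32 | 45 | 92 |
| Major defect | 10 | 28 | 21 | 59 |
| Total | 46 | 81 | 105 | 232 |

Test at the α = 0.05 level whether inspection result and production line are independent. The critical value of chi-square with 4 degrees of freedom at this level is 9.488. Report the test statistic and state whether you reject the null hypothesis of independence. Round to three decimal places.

Grand total N = 232.
Expected counts (row total × column total / N):
  No defect, Line 1: 81×46/232 = 16.0603
  No defect, Line 2: 81×81/232 = 28.2802
  No defect, Line 3: 81×105/232 = 36.6595
  Minor defect, Line 1: 92×46/232 = 18.2414
  Minor defect, Line 2: 92×81/232 = 32.1207
  Minor defect, Line 3: 92×105/232 = 41.6379
  Major defect, Line 1: 59×46/232 = 11.6983
  Major defect, Line 2: 59×81/232 = 20.5991
  Major defect, Line 3: 59×105/232 = 26.7026
Contributions (O − E)²/E:
  (21 − 16.0603)²/16.0603 = 1.5193
  (21 − 28.2802)²/28.2802 = 1.8741
  (39 − 36.6595)²/36.6595 = 0.1494
  (15 − 18.2414)²/18.2414 = 0.5760
  (32 − 32.1207)²/32.1207 = 0.0005
  (45 − 41.6379)²/41.6379 = 0.2715
  (10 − 11.6983)²/11.6983 = 0.2466
  (28 − 20.5991)²/20.5991 = 2.6590
  (21 − 26.7026)²/26.7026 = 1.2178
χ² = 1.5193 + 1.8741 + 0.1494 + 0.5760 + 0.0005 + 0.2715 + 0.2466 + 2.6590 + 1.2178 = 8.514
df = (3−1)(3−1) = 4. Since 8.514 < 9.488, fail to reject the null hypothesis of independence at α = 0.05.

8.514; fail to reject H₀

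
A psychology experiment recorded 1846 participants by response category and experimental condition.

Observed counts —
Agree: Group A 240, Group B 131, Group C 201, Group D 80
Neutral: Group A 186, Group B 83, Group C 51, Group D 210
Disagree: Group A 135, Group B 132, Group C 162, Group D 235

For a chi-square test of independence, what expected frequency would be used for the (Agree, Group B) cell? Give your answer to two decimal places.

Row total (Agree) = 652; column total (Group B) = 346; grand total N = 1846.
Expected count = (row total × column total) / N = 652 × 346 / 1846 = 122.21.

122.21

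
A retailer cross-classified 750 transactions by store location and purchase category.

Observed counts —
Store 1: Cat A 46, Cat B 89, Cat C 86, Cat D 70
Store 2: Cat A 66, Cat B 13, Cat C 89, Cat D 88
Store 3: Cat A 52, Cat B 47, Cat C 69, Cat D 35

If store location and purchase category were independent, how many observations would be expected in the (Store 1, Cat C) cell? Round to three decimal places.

Row total (Store 1) = 291; column total (Cat C) = 244; grand total N = 750.
Expected count = (row total × column total) / N = 291 × 244 / 750 = 94.672.

94.672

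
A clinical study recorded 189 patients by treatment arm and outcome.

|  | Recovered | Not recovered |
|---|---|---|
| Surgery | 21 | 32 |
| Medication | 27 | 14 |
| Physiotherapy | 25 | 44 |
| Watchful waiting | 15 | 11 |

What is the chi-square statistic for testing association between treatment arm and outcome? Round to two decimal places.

Row totals: 53, 41, 69, 26. Column totals: 88, 101. Grand total N = 189.
Expected counts (row total × column total / N):
  Surgery, Recovered: 53×88/189 = 24.677
  Surgery, Not recovered: 53×101/189 = 28.323
  Medication, Recovered: 41×88/189 = 19.090
  Medication, Not recovered: 41×101/189 = 21.910
  Physiotherapy, Recovered: 69×88/189 = 32.127
  Physiotherapy, Not recovered: 69×101/189 = 36.873
  Watchful waiting, Recovered: 26×88/189 = 12.106
  Watchful waiting, Not recovered: 26×101/189 = 13.894
Contributions (O − E)²/E:
  (21 − 24.677)²/24.677 = 0.5479
  (32 − 28.323)²/28.323 = 0.4774
  (27 − 19.090)²/19.090 = 3.2775
  (14 − 21.910)²/21.910 = 2.8557
  (25 − 32.127)²/32.127 = 1.5810
  (44 − 36.873)²/36.873 = 1.3775
  (15 − 12.106)²/12.106 = 0.6918
  (11 − 13.894)²/13.894 = 0.6028
χ² = 0.5479 + 0.4774 + 3.2775 + 2.8557 + 1.5810 + 1.3775 + 0.6918 + 0.6028 = 11.41

11.41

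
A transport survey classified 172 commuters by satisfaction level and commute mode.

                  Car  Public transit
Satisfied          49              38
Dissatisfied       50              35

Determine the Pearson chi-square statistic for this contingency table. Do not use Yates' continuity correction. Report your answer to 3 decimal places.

Row totals: 87, 85. Column totals: 99, 73. Grand total N = 172.
Expected counts (row total × column total / N):
  Satisfied, Car: 87×99/172 = 50.0756
  Satisfied, Public transit: 87×73/172 = 36.9244
  Dissatisfied, Car: 85×99/172 = 48.9244
  Dissatisfied, Public transit: 85×73/172 = 36.0756
Contributions (O − E)²/E:
  (49 − 50.0756)²/50.0756 = 0.0231
  (38 − 36.9244)²/36.9244 = 0.0313
  (50 − 48.9244)²/48.9244 = 0.0236
  (35 − 36.0756)²/36.0756 = 0.0321
χ² = 0.0231 + 0.0313 + 0.0236 + 0.0321 = 0.110

0.110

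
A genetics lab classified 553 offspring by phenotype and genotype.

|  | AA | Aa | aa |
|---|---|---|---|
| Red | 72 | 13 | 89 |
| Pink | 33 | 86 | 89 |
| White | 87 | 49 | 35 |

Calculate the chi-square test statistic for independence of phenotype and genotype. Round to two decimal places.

99.99

Row totals: 174, 208, 171. Column totals: 192, 148, 213. Grand total N = 553.
Expected counts (row total × column total / N):
  Red, AA: 174×192/553 = 60.412
  Red, Aa: 174×148/553 = 46.568
  Red, aa: 174×213/553 = 67.020
  Pink, AA: 208×192/553 = 72.217
  Pink, Aa: 208×148/553 = 55.667
  Pink, aa: 208×213/553 = 80.116
  White, AA: 171×192/553 = 59.371
  White, Aa: 171×148/553 = 45.765
  White, aa: 171×213/553 = 65.864
Contributions (O − E)²/E:
  (72 − 60.412)²/60.412 = 2.2228
  (13 − 46.568)²/46.568 = 24.1971
  (89 − 67.020)²/67.020 = 7.2086
  (33 − 72.217)²/72.217 = 21.2966
  (86 − 55.667)²/55.667 = 16.5285
  (89 − 80.116)²/80.116 = 0.9851
  (87 − 59.371)²/59.371 = 12.8575
  (49 − 45.765)²/45.765 = 0.2287
  (35 − 65.864)²/65.864 = 14.4629
χ² = 2.2228 + 24.1971 + 7.2086 + 21.2966 + 16.5285 + 0.9851 + 12.8575 + 0.2287 + 14.4629 = 99.99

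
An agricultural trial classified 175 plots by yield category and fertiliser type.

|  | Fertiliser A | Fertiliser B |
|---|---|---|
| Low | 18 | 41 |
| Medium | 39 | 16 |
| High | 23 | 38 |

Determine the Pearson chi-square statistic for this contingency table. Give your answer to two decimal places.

Row totals: 59, 55, 61. Column totals: 80, 95. Grand total N = 175.
Expected counts (row total × column total / N):
  Low, Fertiliser A: 59×80/175 = 26.971
  Low, Fertiliser B: 59×95/175 = 32.029
  Medium, Fertiliser A: 55×80/175 = 25.143
  Medium, Fertiliser B: 55×95/175 = 29.857
  High, Fertiliser A: 61×80/175 = 27.886
  High, Fertiliser B: 61×95/175 = 33.114
Contributions (O − E)²/E:
  (18 − 26.971)²/26.971 = 2.9839
  (41 − 32.029)²/32.029 = 2.5127
  (39 − 25.143)²/25.143 = 7.6370
  (16 − 29.857)²/29.857 = 6.4312
  (23 − 27.886)²/27.886 = 0.8561
  (38 − 33.114)²/33.114 = 0.7209
χ² = 2.9839 + 2.5127 + 7.6370 + 6.4312 + 0.8561 + 0.7209 = 21.14

21.14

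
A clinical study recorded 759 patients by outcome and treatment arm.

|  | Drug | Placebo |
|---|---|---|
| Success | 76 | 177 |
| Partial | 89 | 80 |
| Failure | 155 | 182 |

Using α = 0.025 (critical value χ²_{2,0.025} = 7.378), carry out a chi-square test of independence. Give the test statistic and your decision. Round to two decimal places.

24.92; reject H₀

Row totals: 253, 169, 337. Column totals: 320, 439. Grand total N = 759.
Expected counts (row total × column total / N):
  Success, Drug: 253×320/759 = 106.667
  Success, Placebo: 253×439/759 = 146.333
  Partial, Drug: 169×320/759 = 71.252
  Partial, Placebo: 169×439/759 = 97.748
  Failure, Drug: 337×320/759 = 142.082
  Failure, Placebo: 337×439/759 = 194.918
Contributions (O − E)²/E:
  (76 − 106.667)²/106.667 = 8.8168
  (177 − 146.333)²/146.333 = 6.4269
  (89 − 71.252)²/71.252 = 4.4208
  (80 − 97.748)²/97.748 = 3.2225
  (155 − 142.082)²/142.082 = 1.1745
  (182 − 194.918)²/194.918 = 0.8561
χ² = 8.8168 + 6.4269 + 4.4208 + 3.2225 + 1.1745 + 0.8561 = 24.92
df = (3−1)(2−1) = 2. Since 24.92 > 7.378, reject the null hypothesis of independence at α = 0.025.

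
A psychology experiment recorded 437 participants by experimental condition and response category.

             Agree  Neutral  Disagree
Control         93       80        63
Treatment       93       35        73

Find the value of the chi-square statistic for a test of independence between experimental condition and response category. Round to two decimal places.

Row totals: 236, 201. Column totals: 186, 115, 136. Grand total N = 437.
Expected counts (row total × column total / N):
  Control, Agree: 236×186/437 = 100.449
  Control, Neutral: 236×115/437 = 62.105
  Control, Disagree: 236×136/437 = 73.446
  Treatment, Agree: 201×186/437 = 85.551
  Treatment, Neutral: 201×115/437 = 52.895
  Treatment, Disagree: 201×136/437 = 62.554
Contributions (O − E)²/E:
  (93 − 100.449)²/100.449 = 0.5524
  (80 − 62.105)²/62.105 = 5.1563
  (63 − 73.446)²/73.446 = 1.4857
  (93 − 85.551)²/85.551 = 0.6486
  (35 − 52.895)²/52.895 = 6.0541
  (73 − 62.554)²/62.554 = 1.7444
χ² = 0.5524 + 5.1563 + 1.4857 + 0.6486 + 6.0541 + 1.7444 = 15.64

15.64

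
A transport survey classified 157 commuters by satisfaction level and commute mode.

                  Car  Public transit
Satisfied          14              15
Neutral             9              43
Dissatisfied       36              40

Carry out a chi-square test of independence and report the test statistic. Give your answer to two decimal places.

13.63

Row totals: 29, 52, 76. Column totals: 59, 98. Grand total N = 157.
Expected counts (row total × column total / N):
  Satisfied, Car: 29×59/157 = 10.898
  Satisfied, Public transit: 29×98/157 = 18.102
  Neutral, Car: 52×59/157 = 19.541
  Neutral, Public transit: 52×98/157 = 32.459
  Dissatisfied, Car: 76×59/157 = 28.561
  Dissatisfied, Public transit: 76×98/157 = 47.439
Contributions (O − E)²/E:
  (14 − 10.898)²/10.898 = 0.8830
  (15 − 18.102)²/18.102 = 0.5316
  (9 − 19.541)²/19.541 = 5.6861
  (43 − 32.459)²/32.459 = 3.4232
  (36 − 28.561)²/28.561 = 1.9376
  (40 − 47.439)²/47.439 = 1.1665
χ² = 0.8830 + 0.5316 + 5.6861 + 3.4232 + 1.9376 + 1.1665 = 13.63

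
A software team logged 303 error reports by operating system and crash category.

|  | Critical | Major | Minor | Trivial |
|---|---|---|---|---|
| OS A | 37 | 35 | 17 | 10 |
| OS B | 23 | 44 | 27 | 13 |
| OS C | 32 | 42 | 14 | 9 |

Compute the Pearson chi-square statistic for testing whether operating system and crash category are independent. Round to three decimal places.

Row totals: 99, 107, 97. Column totals: 92, 121, 58, 32. Grand total N = 303.
Expected counts (row total × column total / N):
  OS A, Critical: 99×92/303 = 30.05941
  OS A, Major: 99×121/303 = 39.53465
  OS A, Minor: 99×58/303 = 18.95050
  OS A, Trivial: 99×32/303 = 10.45545
  OS B, Critical: 107×92/303 = 32.48845
  OS B, Major: 107×121/303 = 42.72937
  OS B, Minor: 107×58/303 = 20.48185
  OS B, Trivial: 107×32/303 = 11.30033
  OS C, Critical: 97×92/303 = 29.45215
  OS C, Major: 97×121/303 = 38.73597
  OS C, Minor: 97×58/303 = 18.56766
  OS C, Trivial: 97×32/303 = 10.24422
Contributions (O − E)²/E:
  (37 − 30.05941)²/30.05941 = 1.6026
  (35 − 39.53465)²/39.53465 = 0.5201
  (17 − 18.95050)²/18.95050 = 0.2008
  (10 − 10.45545)²/10.45545 = 0.0198
  (23 − 32.48845)²/32.48845 = 2.7712
  (44 − 42.72937)²/42.72937 = 0.0378
  (27 − 20.48185)²/20.48185 = 2.0743
  (13 − 11.30033)²/11.30033 = 0.2556
  (32 − 29.45215)²/29.45215 = 0.2204
  (42 − 38.73597)²/38.73597 = 0.2750
  (14 − 18.56766)²/18.56766 = 1.1236
  (9 − 10.24422)²/10.24422 = 0.1511
χ² = 1.6026 + 0.5201 + 0.2008 + 0.0198 + 2.7712 + 0.0378 + 2.0743 + 0.2556 + 0.2204 + 0.2750 + 1.1236 + 0.1511 = 9.252

9.252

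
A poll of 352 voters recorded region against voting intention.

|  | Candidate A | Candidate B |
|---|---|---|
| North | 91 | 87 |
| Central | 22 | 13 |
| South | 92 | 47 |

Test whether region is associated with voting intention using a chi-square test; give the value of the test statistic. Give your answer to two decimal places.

7.62

Row totals: 178, 35, 139. Column totals: 205, 147. Grand total N = 352.
Expected counts (row total × column total / N):
  North, Candidate A: 178×205/352 = 103.665
  North, Candidate B: 178×147/352 = 74.335
  Central, Candidate A: 35×205/352 = 20.384
  Central, Candidate B: 35×147/352 = 14.616
  South, Candidate A: 139×205/352 = 80.952
  South, Candidate B: 139×147/352 = 58.048
Contributions (O − E)²/E:
  (91 − 103.665)²/103.665 = 1.5473
  (87 − 74.335)²/74.335 = 2.1578
  (22 − 20.384)²/20.384 = 0.1281
  (13 − 14.616)²/14.616 = 0.1787
  (92 − 80.952)²/80.952 = 1.5078
  (47 − 58.048)²/58.048 = 2.1027
χ² = 1.5473 + 2.1578 + 0.1281 + 0.1787 + 1.5078 + 2.1027 = 7.62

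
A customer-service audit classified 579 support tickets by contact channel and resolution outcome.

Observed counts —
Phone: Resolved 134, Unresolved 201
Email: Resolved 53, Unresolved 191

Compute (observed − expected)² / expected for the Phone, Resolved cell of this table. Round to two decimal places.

Row total (Phone) = 335; column total (Resolved) = 187; N = 579.
Expected count E = 335 × 187 / 579 = 108.195.
Contribution = (O − E)²/E = (134 − 108.195)² / 108.195 = 6.15.

6.15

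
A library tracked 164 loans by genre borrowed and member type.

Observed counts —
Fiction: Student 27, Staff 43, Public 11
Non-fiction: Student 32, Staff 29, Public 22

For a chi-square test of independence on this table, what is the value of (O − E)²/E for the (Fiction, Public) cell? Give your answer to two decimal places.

1.72

Row total (Fiction) = 81; column total (Public) = 33; N = 164.
Expected count E = 81 × 33 / 164 = 16.299.
Contribution = (O − E)²/E = (11 − 16.299)² / 16.299 = 1.72.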